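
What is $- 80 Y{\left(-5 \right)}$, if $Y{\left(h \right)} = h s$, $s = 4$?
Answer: $1600$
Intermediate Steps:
$Y{\left(h \right)} = 4 h$ ($Y{\left(h \right)} = h 4 = 4 h$)
$- 80 Y{\left(-5 \right)} = - 80 \cdot 4 \left(-5\right) = \left(-80\right) \left(-20\right) = 1600$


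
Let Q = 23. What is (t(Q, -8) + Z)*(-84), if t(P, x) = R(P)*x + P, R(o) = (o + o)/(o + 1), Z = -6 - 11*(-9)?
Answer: -8456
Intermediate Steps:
Z = 93 (Z = -6 + 99 = 93)
R(o) = 2*o/(1 + o) (R(o) = (2*o)/(1 + o) = 2*o/(1 + o))
t(P, x) = P + 2*P*x/(1 + P) (t(P, x) = (2*P/(1 + P))*x + P = 2*P*x/(1 + P) + P = P + 2*P*x/(1 + P))
(t(Q, -8) + Z)*(-84) = (23*(1 + 23 + 2*(-8))/(1 + 23) + 93)*(-84) = (23*(1 + 23 - 16)/24 + 93)*(-84) = (23*(1/24)*8 + 93)*(-84) = (23/3 + 93)*(-84) = (302/3)*(-84) = -8456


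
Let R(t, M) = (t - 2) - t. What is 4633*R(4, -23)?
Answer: -9266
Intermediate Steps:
R(t, M) = -2 (R(t, M) = (-2 + t) - t = -2)
4633*R(4, -23) = 4633*(-2) = -9266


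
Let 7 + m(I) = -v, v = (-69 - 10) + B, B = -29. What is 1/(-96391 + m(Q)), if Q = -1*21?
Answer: -1/96290 ≈ -1.0385e-5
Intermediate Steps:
Q = -21
v = -108 (v = (-69 - 10) - 29 = -79 - 29 = -108)
m(I) = 101 (m(I) = -7 - 1*(-108) = -7 + 108 = 101)
1/(-96391 + m(Q)) = 1/(-96391 + 101) = 1/(-96290) = -1/96290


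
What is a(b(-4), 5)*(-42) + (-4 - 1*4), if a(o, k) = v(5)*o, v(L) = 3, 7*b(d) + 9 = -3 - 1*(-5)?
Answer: 118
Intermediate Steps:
b(d) = -1 (b(d) = -9/7 + (-3 - 1*(-5))/7 = -9/7 + (-3 + 5)/7 = -9/7 + (1/7)*2 = -9/7 + 2/7 = -1)
a(o, k) = 3*o
a(b(-4), 5)*(-42) + (-4 - 1*4) = (3*(-1))*(-42) + (-4 - 1*4) = -3*(-42) + (-4 - 4) = 126 - 8 = 118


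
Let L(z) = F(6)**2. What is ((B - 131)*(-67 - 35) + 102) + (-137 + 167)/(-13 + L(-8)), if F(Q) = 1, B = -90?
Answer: 45283/2 ≈ 22642.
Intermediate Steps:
L(z) = 1 (L(z) = 1**2 = 1)
((B - 131)*(-67 - 35) + 102) + (-137 + 167)/(-13 + L(-8)) = ((-90 - 131)*(-67 - 35) + 102) + (-137 + 167)/(-13 + 1) = (-221*(-102) + 102) + 30/(-12) = (22542 + 102) + 30*(-1/12) = 22644 - 5/2 = 45283/2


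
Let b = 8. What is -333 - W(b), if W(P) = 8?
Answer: -341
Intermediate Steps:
-333 - W(b) = -333 - 1*8 = -333 - 8 = -341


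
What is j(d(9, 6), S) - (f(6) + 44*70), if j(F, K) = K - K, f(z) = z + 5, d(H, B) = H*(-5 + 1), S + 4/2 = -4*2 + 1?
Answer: -3091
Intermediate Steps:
S = -9 (S = -2 + (-4*2 + 1) = -2 + (-8 + 1) = -2 - 7 = -9)
d(H, B) = -4*H (d(H, B) = H*(-4) = -4*H)
f(z) = 5 + z
j(F, K) = 0
j(d(9, 6), S) - (f(6) + 44*70) = 0 - ((5 + 6) + 44*70) = 0 - (11 + 3080) = 0 - 1*3091 = 0 - 3091 = -3091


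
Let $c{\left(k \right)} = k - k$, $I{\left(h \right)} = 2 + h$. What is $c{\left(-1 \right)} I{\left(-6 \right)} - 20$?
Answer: $-20$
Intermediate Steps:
$c{\left(k \right)} = 0$
$c{\left(-1 \right)} I{\left(-6 \right)} - 20 = 0 \left(2 - 6\right) - 20 = 0 \left(-4\right) - 20 = 0 - 20 = -20$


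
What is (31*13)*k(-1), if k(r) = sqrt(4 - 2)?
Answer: 403*sqrt(2) ≈ 569.93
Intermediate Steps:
k(r) = sqrt(2)
(31*13)*k(-1) = (31*13)*sqrt(2) = 403*sqrt(2)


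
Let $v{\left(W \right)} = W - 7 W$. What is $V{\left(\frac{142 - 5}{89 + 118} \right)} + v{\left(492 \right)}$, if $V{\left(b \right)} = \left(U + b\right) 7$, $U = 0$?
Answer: $- \frac{610105}{207} \approx -2947.4$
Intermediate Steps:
$V{\left(b \right)} = 7 b$ ($V{\left(b \right)} = \left(0 + b\right) 7 = b 7 = 7 b$)
$v{\left(W \right)} = - 6 W$
$V{\left(\frac{142 - 5}{89 + 118} \right)} + v{\left(492 \right)} = 7 \frac{142 - 5}{89 + 118} - 2952 = 7 \cdot \frac{137}{207} - 2952 = \frac{959}{207} - 2952 = - \frac{610105}{207}$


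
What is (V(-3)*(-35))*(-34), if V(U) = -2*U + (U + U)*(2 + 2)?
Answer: -21420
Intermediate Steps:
V(U) = 6*U (V(U) = -2*U + (2*U)*4 = -2*U + 8*U = 6*U)
(V(-3)*(-35))*(-34) = ((6*(-3))*(-35))*(-34) = -18*(-35)*(-34) = 630*(-34) = -21420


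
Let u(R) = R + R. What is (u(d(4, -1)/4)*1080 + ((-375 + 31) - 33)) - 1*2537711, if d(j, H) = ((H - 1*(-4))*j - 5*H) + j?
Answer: -2526748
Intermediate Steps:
d(j, H) = j - 5*H + j*(4 + H) (d(j, H) = ((H + 4)*j - 5*H) + j = ((4 + H)*j - 5*H) + j = (j*(4 + H) - 5*H) + j = (-5*H + j*(4 + H)) + j = j - 5*H + j*(4 + H))
u(R) = 2*R
(u(d(4, -1)/4)*1080 + ((-375 + 31) - 33)) - 1*2537711 = ((2*((-5*(-1) + 5*4 - 1*4)/4))*1080 + ((-375 + 31) - 33)) - 1*2537711 = ((2*((5 + 20 - 4)*(¼)))*1080 + (-344 - 33)) - 2537711 = ((2*(21*(¼)))*1080 - 377) - 2537711 = ((2*(21/4))*1080 - 377) - 2537711 = ((21/2)*1080 - 377) - 2537711 = (11340 - 377) - 2537711 = 10963 - 2537711 = -2526748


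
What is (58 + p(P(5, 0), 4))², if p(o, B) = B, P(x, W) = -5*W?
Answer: 3844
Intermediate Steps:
P(x, W) = -5*W
(58 + p(P(5, 0), 4))² = (58 + 4)² = 62² = 3844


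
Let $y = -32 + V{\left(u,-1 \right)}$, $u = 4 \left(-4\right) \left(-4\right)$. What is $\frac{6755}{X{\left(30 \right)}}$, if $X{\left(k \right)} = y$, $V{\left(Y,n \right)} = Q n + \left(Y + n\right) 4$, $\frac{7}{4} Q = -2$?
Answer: $\frac{47285}{1548} \approx 30.546$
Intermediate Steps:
$Q = - \frac{8}{7}$ ($Q = \frac{4}{7} \left(-2\right) = - \frac{8}{7} \approx -1.1429$)
$u = 64$ ($u = \left(-16\right) \left(-4\right) = 64$)
$V{\left(Y,n \right)} = 4 Y + \frac{20 n}{7}$ ($V{\left(Y,n \right)} = - \frac{8 n}{7} + \left(Y + n\right) 4 = - \frac{8 n}{7} + \left(4 Y + 4 n\right) = 4 Y + \frac{20 n}{7}$)
$y = \frac{1548}{7}$ ($y = -32 + \left(4 \cdot 64 + \frac{20}{7} \left(-1\right)\right) = -32 + \left(256 - \frac{20}{7}\right) = -32 + \frac{1772}{7} = \frac{1548}{7} \approx 221.14$)
$X{\left(k \right)} = \frac{1548}{7}$
$\frac{6755}{X{\left(30 \right)}} = \frac{6755}{\frac{1548}{7}} = 6755 \cdot \frac{7}{1548} = \frac{47285}{1548}$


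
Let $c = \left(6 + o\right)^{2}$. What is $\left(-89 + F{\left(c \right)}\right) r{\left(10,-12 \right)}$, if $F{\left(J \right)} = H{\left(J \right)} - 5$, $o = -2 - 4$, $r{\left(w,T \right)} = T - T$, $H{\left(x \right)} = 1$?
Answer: $0$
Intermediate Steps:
$r{\left(w,T \right)} = 0$
$o = -6$ ($o = -2 - 4 = -6$)
$c = 0$ ($c = \left(6 - 6\right)^{2} = 0^{2} = 0$)
$F{\left(J \right)} = -4$ ($F{\left(J \right)} = 1 - 5 = -4$)
$\left(-89 + F{\left(c \right)}\right) r{\left(10,-12 \right)} = \left(-89 - 4\right) 0 = \left(-93\right) 0 = 0$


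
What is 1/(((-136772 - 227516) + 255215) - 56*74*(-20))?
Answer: -1/26193 ≈ -3.8178e-5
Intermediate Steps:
1/(((-136772 - 227516) + 255215) - 56*74*(-20)) = 1/((-364288 + 255215) - 4144*(-20)) = 1/(-109073 + 82880) = 1/(-26193) = -1/26193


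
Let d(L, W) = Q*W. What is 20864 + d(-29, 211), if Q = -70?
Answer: 6094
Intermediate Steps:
d(L, W) = -70*W
20864 + d(-29, 211) = 20864 - 70*211 = 20864 - 14770 = 6094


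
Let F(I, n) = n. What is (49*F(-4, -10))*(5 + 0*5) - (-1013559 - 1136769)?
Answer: 2147878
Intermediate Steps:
(49*F(-4, -10))*(5 + 0*5) - (-1013559 - 1136769) = (49*(-10))*(5 + 0*5) - (-1013559 - 1136769) = -490*(5 + 0) - 1*(-2150328) = -490*5 + 2150328 = -2450 + 2150328 = 2147878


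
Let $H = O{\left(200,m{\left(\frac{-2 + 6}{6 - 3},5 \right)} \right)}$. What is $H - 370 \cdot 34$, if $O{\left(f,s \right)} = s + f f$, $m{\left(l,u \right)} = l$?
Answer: $\frac{82264}{3} \approx 27421.0$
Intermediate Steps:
$O{\left(f,s \right)} = s + f^{2}$
$H = \frac{120004}{3}$ ($H = \frac{-2 + 6}{6 - 3} + 200^{2} = \frac{4}{3} + 40000 = \frac{120004}{3} \approx 40001.0$)
$H - 370 \cdot 34 = \frac{120004}{3} - 370 \cdot 34 = \frac{120004}{3} - 12580 = \frac{82264}{3}$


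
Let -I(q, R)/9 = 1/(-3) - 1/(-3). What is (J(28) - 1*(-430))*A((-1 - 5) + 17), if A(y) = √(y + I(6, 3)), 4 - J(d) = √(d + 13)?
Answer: √11*(434 - √41) ≈ 1418.2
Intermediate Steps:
I(q, R) = 0 (I(q, R) = -9*(1/(-3) - 1/(-3)) = -9*(1*(-⅓) - 1*(-⅓)) = -9*(-⅓ + ⅓) = -9*0 = 0)
J(d) = 4 - √(13 + d) (J(d) = 4 - √(d + 13) = 4 - √(13 + d))
A(y) = √y (A(y) = √(y + 0) = √y)
(J(28) - 1*(-430))*A((-1 - 5) + 17) = ((4 - √(13 + 28)) - 1*(-430))*√((-1 - 5) + 17) = ((4 - √41) + 430)*√(-6 + 17) = (434 - √41)*√11 = √11*(434 - √41)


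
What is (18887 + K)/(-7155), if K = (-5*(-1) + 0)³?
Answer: -19012/7155 ≈ -2.6572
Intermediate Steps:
K = 125 (K = (5 + 0)³ = 5³ = 125)
(18887 + K)/(-7155) = (18887 + 125)/(-7155) = 19012*(-1/7155) = -19012/7155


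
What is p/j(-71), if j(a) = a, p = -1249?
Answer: 1249/71 ≈ 17.592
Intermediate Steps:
p/j(-71) = -1249/(-71) = -1249*(-1/71) = 1249/71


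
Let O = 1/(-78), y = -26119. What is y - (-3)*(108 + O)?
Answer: -670671/26 ≈ -25795.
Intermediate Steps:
O = -1/78 ≈ -0.012821
y - (-3)*(108 + O) = -26119 - (-3)*(108 - 1/78) = -26119 - (-3)*8423/78 = -26119 - 1*(-8423/26) = -26119 + 8423/26 = -670671/26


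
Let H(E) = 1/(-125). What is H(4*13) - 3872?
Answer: -484001/125 ≈ -3872.0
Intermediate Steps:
H(E) = -1/125
H(4*13) - 3872 = -1/125 - 3872 = -484001/125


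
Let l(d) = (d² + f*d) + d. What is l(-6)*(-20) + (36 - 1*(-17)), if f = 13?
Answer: 1013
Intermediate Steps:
l(d) = d² + 14*d (l(d) = (d² + 13*d) + d = d² + 14*d)
l(-6)*(-20) + (36 - 1*(-17)) = -6*(14 - 6)*(-20) + (36 - 1*(-17)) = -6*8*(-20) + (36 + 17) = -48*(-20) + 53 = 960 + 53 = 1013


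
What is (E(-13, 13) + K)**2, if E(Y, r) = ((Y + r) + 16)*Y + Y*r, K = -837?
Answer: 1473796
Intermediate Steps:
E(Y, r) = Y*r + Y*(16 + Y + r) (E(Y, r) = (16 + Y + r)*Y + Y*r = Y*(16 + Y + r) + Y*r = Y*r + Y*(16 + Y + r))
(E(-13, 13) + K)**2 = (-13*(16 - 13 + 2*13) - 837)**2 = (-13*(16 - 13 + 26) - 837)**2 = (-13*29 - 837)**2 = (-377 - 837)**2 = (-1214)**2 = 1473796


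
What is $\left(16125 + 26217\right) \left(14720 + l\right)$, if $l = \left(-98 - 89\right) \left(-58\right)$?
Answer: $1082515572$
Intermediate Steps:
$l = 10846$ ($l = \left(-187\right) \left(-58\right) = 10846$)
$\left(16125 + 26217\right) \left(14720 + l\right) = \left(16125 + 26217\right) \left(14720 + 10846\right) = 42342 \cdot 25566 = 1082515572$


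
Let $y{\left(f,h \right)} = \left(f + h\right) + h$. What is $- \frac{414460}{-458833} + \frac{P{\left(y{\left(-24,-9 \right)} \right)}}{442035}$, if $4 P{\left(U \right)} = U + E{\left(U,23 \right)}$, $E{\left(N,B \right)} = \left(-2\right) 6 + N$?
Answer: $\frac{61064938036}{67606748385} \approx 0.90324$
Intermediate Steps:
$E{\left(N,B \right)} = -12 + N$
$y{\left(f,h \right)} = f + 2 h$
$P{\left(U \right)} = -3 + \frac{U}{2}$ ($P{\left(U \right)} = \frac{U + \left(-12 + U\right)}{4} = \frac{-12 + 2 U}{4} = -3 + \frac{U}{2}$)
$- \frac{414460}{-458833} + \frac{P{\left(y{\left(-24,-9 \right)} \right)}}{442035} = - \frac{414460}{-458833} + \frac{-3 + \frac{-24 + 2 \left(-9\right)}{2}}{442035} = \left(-414460\right) \left(- \frac{1}{458833}\right) + \left(-3 + \frac{-24 - 18}{2}\right) \frac{1}{442035} = \frac{414460}{458833} + \left(-3 + \frac{1}{2} \left(-42\right)\right) \frac{1}{442035} = \frac{414460}{458833} + \left(-3 - 21\right) \frac{1}{442035} = \frac{414460}{458833} - \frac{8}{147345} = \frac{61064938036}{67606748385}$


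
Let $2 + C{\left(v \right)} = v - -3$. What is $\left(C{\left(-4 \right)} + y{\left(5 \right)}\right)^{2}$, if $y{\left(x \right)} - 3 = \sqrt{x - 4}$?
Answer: $1$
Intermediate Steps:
$C{\left(v \right)} = 1 + v$ ($C{\left(v \right)} = -2 + \left(v - -3\right) = -2 + \left(v + 3\right) = -2 + \left(3 + v\right) = 1 + v$)
$y{\left(x \right)} = 3 + \sqrt{-4 + x}$ ($y{\left(x \right)} = 3 + \sqrt{x - 4} = 3 + \sqrt{-4 + x}$)
$\left(C{\left(-4 \right)} + y{\left(5 \right)}\right)^{2} = \left(\left(1 - 4\right) + \left(3 + \sqrt{-4 + 5}\right)\right)^{2} = \left(-3 + \left(3 + \sqrt{1}\right)\right)^{2} = \left(-3 + \left(3 + 1\right)\right)^{2} = \left(-3 + 4\right)^{2} = 1^{2} = 1$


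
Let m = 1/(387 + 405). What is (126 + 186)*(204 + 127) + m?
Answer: 81791425/792 ≈ 1.0327e+5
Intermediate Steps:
m = 1/792 ≈ 0.0012626
(126 + 186)*(204 + 127) + m = (126 + 186)*(204 + 127) + 1/792 = 312*331 + 1/792 = 103272 + 1/792 = 81791425/792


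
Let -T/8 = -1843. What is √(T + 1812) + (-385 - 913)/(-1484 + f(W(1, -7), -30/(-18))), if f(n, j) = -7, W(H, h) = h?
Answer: 1298/1491 + 2*√4139 ≈ 129.54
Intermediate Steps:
T = 14744 (T = -8*(-1843) = 14744)
√(T + 1812) + (-385 - 913)/(-1484 + f(W(1, -7), -30/(-18))) = √(14744 + 1812) + (-385 - 913)/(-1484 - 7) = √16556 - 1298/(-1491) = 2*√4139 - 1298*(-1/1491) = 2*√4139 + 1298/1491 = 1298/1491 + 2*√4139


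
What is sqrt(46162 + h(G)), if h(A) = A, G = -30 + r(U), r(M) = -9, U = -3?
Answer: sqrt(46123) ≈ 214.76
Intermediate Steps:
G = -39 (G = -30 - 9 = -39)
sqrt(46162 + h(G)) = sqrt(46162 - 39) = sqrt(46123)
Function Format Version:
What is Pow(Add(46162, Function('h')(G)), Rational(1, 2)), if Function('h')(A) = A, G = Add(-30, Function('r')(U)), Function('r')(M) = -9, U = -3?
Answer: Pow(46123, Rational(1, 2)) ≈ 214.76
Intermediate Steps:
G = -39 (G = Add(-30, -9) = -39)
Pow(Add(46162, Function('h')(G)), Rational(1, 2)) = Pow(Add(46162, -39), Rational(1, 2)) = Pow(46123, Rational(1, 2))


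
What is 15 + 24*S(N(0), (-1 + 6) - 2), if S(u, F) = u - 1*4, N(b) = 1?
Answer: -57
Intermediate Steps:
S(u, F) = -4 + u (S(u, F) = u - 4 = -4 + u)
15 + 24*S(N(0), (-1 + 6) - 2) = 15 + 24*(-4 + 1) = 15 + 24*(-3) = 15 - 72 = -57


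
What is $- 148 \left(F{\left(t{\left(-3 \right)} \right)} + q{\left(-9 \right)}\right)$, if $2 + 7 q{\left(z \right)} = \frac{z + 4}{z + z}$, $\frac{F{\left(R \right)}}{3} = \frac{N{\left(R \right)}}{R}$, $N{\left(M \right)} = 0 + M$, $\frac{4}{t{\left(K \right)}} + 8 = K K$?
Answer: $- \frac{25678}{63} \approx -407.59$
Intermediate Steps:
$t{\left(K \right)} = \frac{4}{-8 + K^{2}}$ ($t{\left(K \right)} = \frac{4}{-8 + K K} = \frac{4}{-8 + K^{2}}$)
$N{\left(M \right)} = M$
$F{\left(R \right)} = 3$ ($F{\left(R \right)} = 3 \frac{R}{R} = 3 \cdot 1 = 3$)
$q{\left(z \right)} = - \frac{2}{7} + \frac{4 + z}{14 z}$ ($q{\left(z \right)} = - \frac{2}{7} + \frac{\left(z + 4\right) \frac{1}{z + z}}{7} = - \frac{2}{7} + \frac{\left(4 + z\right) \frac{1}{2 z}}{7} = - \frac{2}{7} + \frac{\frac{1}{2} \frac{1}{z} \left(4 + z\right)}{7} = - \frac{2}{7} + \frac{4 + z}{14 z}$)
$- 148 \left(F{\left(t{\left(-3 \right)} \right)} + q{\left(-9 \right)}\right) = - 148 \left(3 + \frac{4 - -27}{14 \left(-9\right)}\right) = - 148 \left(3 + \frac{1}{14} \left(- \frac{1}{9}\right) \left(4 + 27\right)\right) = - 148 \left(3 + \frac{1}{14} \left(- \frac{1}{9}\right) 31\right) = - 148 \left(3 - \frac{31}{126}\right) = \left(-148\right) \frac{347}{126} = - \frac{25678}{63}$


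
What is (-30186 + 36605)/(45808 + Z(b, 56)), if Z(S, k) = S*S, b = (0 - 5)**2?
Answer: 6419/46433 ≈ 0.13824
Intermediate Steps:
b = 25 (b = (-5)**2 = 25)
Z(S, k) = S**2
(-30186 + 36605)/(45808 + Z(b, 56)) = (-30186 + 36605)/(45808 + 25**2) = 6419/(45808 + 625) = 6419/46433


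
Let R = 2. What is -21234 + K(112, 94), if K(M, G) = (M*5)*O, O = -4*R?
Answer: -25714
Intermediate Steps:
O = -8 (O = -4*2 = -8)
K(M, G) = -40*M (K(M, G) = (M*5)*(-8) = (5*M)*(-8) = -40*M)
-21234 + K(112, 94) = -21234 - 40*112 = -21234 - 4480 = -25714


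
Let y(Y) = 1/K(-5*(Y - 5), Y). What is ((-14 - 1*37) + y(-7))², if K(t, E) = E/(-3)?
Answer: 125316/49 ≈ 2557.5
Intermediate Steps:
K(t, E) = -E/3 (K(t, E) = E*(-⅓) = -E/3)
y(Y) = -3/Y (y(Y) = 1/(-Y/3) = -3/Y)
((-14 - 1*37) + y(-7))² = ((-14 - 1*37) - 3/(-7))² = ((-14 - 37) - 3*(-⅐))² = (-51 + 3/7)² = (-354/7)² = 125316/49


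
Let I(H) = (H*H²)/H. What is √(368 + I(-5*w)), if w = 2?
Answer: 6*√13 ≈ 21.633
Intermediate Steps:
I(H) = H² (I(H) = H³/H = H²)
√(368 + I(-5*w)) = √(368 + (-5*2)²) = √(368 + (-10)²) = √(368 + 100) = √468 = 6*√13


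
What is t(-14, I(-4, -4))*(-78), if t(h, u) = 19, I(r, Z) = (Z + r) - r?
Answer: -1482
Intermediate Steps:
I(r, Z) = Z
t(-14, I(-4, -4))*(-78) = 19*(-78) = -1482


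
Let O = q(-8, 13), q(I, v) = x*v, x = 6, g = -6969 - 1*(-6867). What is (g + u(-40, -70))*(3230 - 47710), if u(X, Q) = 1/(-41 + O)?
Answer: 167823040/37 ≈ 4.5358e+6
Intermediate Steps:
g = -102 (g = -6969 + 6867 = -102)
q(I, v) = 6*v
O = 78 (O = 6*13 = 78)
u(X, Q) = 1/37 (u(X, Q) = 1/(-41 + 78) = 1/37)
(g + u(-40, -70))*(3230 - 47710) = (-102 + 1/37)*(3230 - 47710) = -3773/37*(-44480) = 167823040/37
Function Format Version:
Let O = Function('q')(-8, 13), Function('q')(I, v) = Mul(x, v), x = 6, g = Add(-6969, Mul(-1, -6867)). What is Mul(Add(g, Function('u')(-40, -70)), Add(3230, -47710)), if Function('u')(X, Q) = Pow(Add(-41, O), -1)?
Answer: Rational(167823040, 37) ≈ 4.5358e+6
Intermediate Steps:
g = -102 (g = Add(-6969, 6867) = -102)
Function('q')(I, v) = Mul(6, v)
O = 78 (O = Mul(6, 13) = 78)
Function('u')(X, Q) = Rational(1, 37) (Function('u')(X, Q) = Pow(Add(-41, 78), -1) = Pow(37, -1) = Rational(1, 37))
Mul(Add(g, Function('u')(-40, -70)), Add(3230, -47710)) = Mul(Add(-102, Rational(1, 37)), Add(3230, -47710)) = Mul(Rational(-3773, 37), -44480) = Rational(167823040, 37)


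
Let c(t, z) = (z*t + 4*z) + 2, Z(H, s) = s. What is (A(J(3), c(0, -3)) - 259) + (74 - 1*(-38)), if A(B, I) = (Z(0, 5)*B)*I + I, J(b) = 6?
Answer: -457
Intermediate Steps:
c(t, z) = 2 + 4*z + t*z (c(t, z) = (t*z + 4*z) + 2 = (4*z + t*z) + 2 = 2 + 4*z + t*z)
A(B, I) = I + 5*B*I (A(B, I) = (5*B)*I + I = 5*B*I + I = I + 5*B*I)
(A(J(3), c(0, -3)) - 259) + (74 - 1*(-38)) = ((2 + 4*(-3) + 0*(-3))*(1 + 5*6) - 259) + (74 - 1*(-38)) = ((2 - 12 + 0)*(1 + 30) - 259) + (74 + 38) = (-10*31 - 259) + 112 = (-310 - 259) + 112 = -569 + 112 = -457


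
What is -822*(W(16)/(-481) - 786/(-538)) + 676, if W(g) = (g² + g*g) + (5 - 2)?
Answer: 45957608/129389 ≈ 355.19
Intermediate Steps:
W(g) = 3 + 2*g² (W(g) = (g² + g²) + 3 = 2*g² + 3 = 3 + 2*g²)
-822*(W(16)/(-481) - 786/(-538)) + 676 = -822*((3 + 2*16²)/(-481) - 786/(-538)) + 676 = -822*((3 + 2*256)*(-1/481) - 786*(-1/538)) + 676 = -822*((3 + 512)*(-1/481) + 393/269) + 676 = -822*(515*(-1/481) + 393/269) + 676 = -822*(-515/481 + 393/269) + 676 = -822*50498/129389 + 676 = -41509356/129389 + 676 = 45957608/129389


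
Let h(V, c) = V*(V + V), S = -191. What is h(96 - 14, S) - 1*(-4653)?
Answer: 18101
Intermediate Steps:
h(V, c) = 2*V² (h(V, c) = V*(2*V) = 2*V²)
h(96 - 14, S) - 1*(-4653) = 2*(96 - 14)² - 1*(-4653) = 2*82² + 4653 = 2*6724 + 4653 = 13448 + 4653 = 18101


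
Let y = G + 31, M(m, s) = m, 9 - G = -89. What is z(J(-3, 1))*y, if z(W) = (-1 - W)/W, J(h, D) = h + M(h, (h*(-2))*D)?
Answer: -215/2 ≈ -107.50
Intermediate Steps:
G = 98 (G = 9 - 1*(-89) = 9 + 89 = 98)
J(h, D) = 2*h (J(h, D) = h + h = 2*h)
z(W) = (-1 - W)/W
y = 129 (y = 98 + 31 = 129)
z(J(-3, 1))*y = ((-1 - 2*(-3))/((2*(-3))))*129 = ((-1 - 1*(-6))/(-6))*129 = -(-1 + 6)/6*129 = -1/6*5*129 = -5/6*129 = -215/2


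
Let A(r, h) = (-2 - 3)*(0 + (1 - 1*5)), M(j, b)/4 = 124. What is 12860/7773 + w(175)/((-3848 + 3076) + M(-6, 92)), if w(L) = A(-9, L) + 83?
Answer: 916247/715116 ≈ 1.2813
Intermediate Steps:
M(j, b) = 496 (M(j, b) = 4*124 = 496)
A(r, h) = 20 (A(r, h) = -5*(0 + (1 - 5)) = -5*(0 - 4) = -5*(-4) = 20)
w(L) = 103 (w(L) = 20 + 83 = 103)
12860/7773 + w(175)/((-3848 + 3076) + M(-6, 92)) = 12860/7773 + 103/((-3848 + 3076) + 496) = 12860*(1/7773) + 103/(-772 + 496) = 12860/7773 + 103/(-276) = 12860/7773 + 103*(-1/276) = 12860/7773 - 103/276 = 916247/715116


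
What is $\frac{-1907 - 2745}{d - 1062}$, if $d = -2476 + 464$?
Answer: $\frac{2326}{1537} \approx 1.5133$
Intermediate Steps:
$d = -2012$
$\frac{-1907 - 2745}{d - 1062} = \frac{-1907 - 2745}{-2012 - 1062} = - \frac{4652}{-2012 + \left(-2225 + 1163\right)} = - \frac{4652}{-2012 - 1062} = - \frac{4652}{-3074} = \left(-4652\right) \left(- \frac{1}{3074}\right) = \frac{2326}{1537}$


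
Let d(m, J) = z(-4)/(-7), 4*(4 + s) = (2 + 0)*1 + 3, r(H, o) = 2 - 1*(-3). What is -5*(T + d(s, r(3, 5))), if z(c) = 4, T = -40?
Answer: 1420/7 ≈ 202.86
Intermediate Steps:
r(H, o) = 5 (r(H, o) = 2 + 3 = 5)
s = -11/4 (s = -4 + ((2 + 0)*1 + 3)/4 = -4 + (2*1 + 3)/4 = -4 + (2 + 3)/4 = -4 + (¼)*5 = -4 + 5/4 = -11/4 ≈ -2.7500)
d(m, J) = -4/7 (d(m, J) = 4/(-7) = 4*(-⅐) = -4/7)
-5*(T + d(s, r(3, 5))) = -5*(-40 - 4/7) = -5*(-284/7) = 1420/7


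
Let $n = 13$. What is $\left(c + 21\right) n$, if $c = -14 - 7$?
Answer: $0$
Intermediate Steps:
$c = -21$
$\left(c + 21\right) n = \left(-21 + 21\right) 13 = 0 \cdot 13 = 0$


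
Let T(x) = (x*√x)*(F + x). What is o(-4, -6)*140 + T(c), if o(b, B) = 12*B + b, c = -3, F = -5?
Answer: -10640 + 24*I*√3 ≈ -10640.0 + 41.569*I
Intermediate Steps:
T(x) = x^(3/2)*(-5 + x) (T(x) = (x*√x)*(-5 + x) = x^(3/2)*(-5 + x))
o(b, B) = b + 12*B
o(-4, -6)*140 + T(c) = (-4 + 12*(-6))*140 + (-3)^(3/2)*(-5 - 3) = (-4 - 72)*140 - 3*I*√3*(-8) = -76*140 + 24*I*√3 = -10640 + 24*I*√3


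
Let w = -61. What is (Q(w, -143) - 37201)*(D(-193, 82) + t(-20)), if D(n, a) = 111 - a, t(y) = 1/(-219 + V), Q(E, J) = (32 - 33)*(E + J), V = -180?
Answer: -428055290/399 ≈ -1.0728e+6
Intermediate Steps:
Q(E, J) = -E - J (Q(E, J) = -(E + J) = -E - J)
t(y) = -1/399 (t(y) = 1/(-219 - 180) = 1/(-399) = -1/399)
(Q(w, -143) - 37201)*(D(-193, 82) + t(-20)) = ((-1*(-61) - 1*(-143)) - 37201)*((111 - 1*82) - 1/399) = ((61 + 143) - 37201)*((111 - 82) - 1/399) = (204 - 37201)*(29 - 1/399) = -36997*11570/399 = -428055290/399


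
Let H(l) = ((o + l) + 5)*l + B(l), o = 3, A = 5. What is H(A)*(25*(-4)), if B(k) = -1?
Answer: -6400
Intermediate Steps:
H(l) = -1 + l*(8 + l) (H(l) = ((3 + l) + 5)*l - 1 = (8 + l)*l - 1 = l*(8 + l) - 1 = -1 + l*(8 + l))
H(A)*(25*(-4)) = (-1 + 5² + 8*5)*(25*(-4)) = (-1 + 25 + 40)*(-100) = 64*(-100) = -6400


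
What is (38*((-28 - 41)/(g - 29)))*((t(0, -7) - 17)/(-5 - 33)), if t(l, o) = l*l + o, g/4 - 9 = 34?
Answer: -1656/143 ≈ -11.580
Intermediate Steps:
g = 172 (g = 36 + 4*34 = 36 + 136 = 172)
t(l, o) = o + l² (t(l, o) = l² + o = o + l²)
(38*((-28 - 41)/(g - 29)))*((t(0, -7) - 17)/(-5 - 33)) = (38*((-28 - 41)/(172 - 29)))*(((-7 + 0²) - 17)/(-5 - 33)) = (38*(-69/143))*(((-7 + 0) - 17)/(-38)) = (38*(-69*1/143))*((-7 - 17)*(-1/38)) = (38*(-69/143))*(-24*(-1/38)) = -2622/143*12/19 = -1656/143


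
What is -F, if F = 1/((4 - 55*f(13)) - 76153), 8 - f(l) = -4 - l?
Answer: 1/77524 ≈ 1.2899e-5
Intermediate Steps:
f(l) = 12 + l (f(l) = 8 - (-4 - l) = 8 + (4 + l) = 12 + l)
F = -1/77524 (F = 1/((4 - 55*(12 + 13)) - 76153) = 1/((4 - 55*25) - 76153) = 1/((4 - 1375) - 76153) = 1/(-1371 - 76153) = 1/(-77524) = -1/77524 ≈ -1.2899e-5)
-F = -1*(-1/77524) = 1/77524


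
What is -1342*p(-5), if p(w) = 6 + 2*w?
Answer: 5368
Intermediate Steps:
-1342*p(-5) = -1342*(6 + 2*(-5)) = -1342*(6 - 10) = -1342*(-4) = 5368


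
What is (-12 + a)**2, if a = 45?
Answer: 1089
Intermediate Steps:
(-12 + a)**2 = (-12 + 45)**2 = 33**2 = 1089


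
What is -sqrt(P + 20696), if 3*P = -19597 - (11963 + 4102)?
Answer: -sqrt(79278)/3 ≈ -93.854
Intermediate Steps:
P = -35662/3 (P = (-19597 - (11963 + 4102))/3 = (-19597 - 1*16065)/3 = (-19597 - 16065)/3 = (1/3)*(-35662) = -35662/3 ≈ -11887.)
-sqrt(P + 20696) = -sqrt(-35662/3 + 20696) = -sqrt(26426/3) = -sqrt(79278)/3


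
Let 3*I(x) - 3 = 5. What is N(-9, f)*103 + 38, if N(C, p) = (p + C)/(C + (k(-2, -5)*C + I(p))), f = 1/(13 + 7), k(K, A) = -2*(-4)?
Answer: 233911/4700 ≈ 49.768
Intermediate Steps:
k(K, A) = 8
I(x) = 8/3 (I(x) = 1 + (1/3)*5 = 1 + 5/3 = 8/3)
f = 1/20 ≈ 0.050000
N(C, p) = (C + p)/(8/3 + 9*C) (N(C, p) = (p + C)/(C + (8*C + 8/3)) = (C + p)/(C + (8/3 + 8*C)) = (C + p)/(8/3 + 9*C))
N(-9, f)*103 + 38 = (3*(-9 + 1/20)/(8 + 27*(-9)))*103 + 38 = (3*(-179/20)/(8 - 243))*103 + 38 = (3*(-179/20)/(-235))*103 + 38 = (3*(-1/235)*(-179/20))*103 + 38 = (537/4700)*103 + 38 = 55311/4700 + 38 = 233911/4700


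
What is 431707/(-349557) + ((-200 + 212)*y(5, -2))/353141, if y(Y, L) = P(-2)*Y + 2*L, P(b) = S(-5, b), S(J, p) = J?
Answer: -152575087523/123442908537 ≈ -1.2360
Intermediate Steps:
P(b) = -5
y(Y, L) = -5*Y + 2*L
431707/(-349557) + ((-200 + 212)*y(5, -2))/353141 = 431707/(-349557) + ((-200 + 212)*(-5*5 + 2*(-2)))/353141 = 431707*(-1/349557) + (12*(-25 - 4))*(1/353141) = -431707/349557 + (12*(-29))*(1/353141) = -431707/349557 - 348*1/353141 = -431707/349557 - 348/353141 = -152575087523/123442908537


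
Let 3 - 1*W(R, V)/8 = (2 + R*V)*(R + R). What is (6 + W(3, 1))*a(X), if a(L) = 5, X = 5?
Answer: -1050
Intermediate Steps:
W(R, V) = 24 - 16*R*(2 + R*V) (W(R, V) = 24 - 8*(2 + R*V)*(R + R) = 24 - 8*(2 + R*V)*2*R = 24 - 16*R*(2 + R*V))
(6 + W(3, 1))*a(X) = (6 + (24 - 32*3 - 16*1*3²))*5 = (6 + (24 - 96 - 16*1*9))*5 = (6 + (24 - 96 - 144))*5 = (6 - 216)*5 = -210*5 = -1050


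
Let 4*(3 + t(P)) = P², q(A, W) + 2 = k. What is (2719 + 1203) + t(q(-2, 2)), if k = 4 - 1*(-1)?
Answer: 15685/4 ≈ 3921.3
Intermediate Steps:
k = 5 (k = 4 + 1 = 5)
q(A, W) = 3 (q(A, W) = -2 + 5 = 3)
t(P) = -3 + P²/4
(2719 + 1203) + t(q(-2, 2)) = (2719 + 1203) + (-3 + (¼)*3²) = 3922 + (-3 + (¼)*9) = 3922 + (-3 + 9/4) = 3922 - ¾ = 15685/4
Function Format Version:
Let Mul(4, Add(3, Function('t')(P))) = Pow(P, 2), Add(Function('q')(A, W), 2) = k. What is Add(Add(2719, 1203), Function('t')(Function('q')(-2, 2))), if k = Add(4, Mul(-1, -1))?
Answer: Rational(15685, 4) ≈ 3921.3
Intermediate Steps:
k = 5 (k = Add(4, 1) = 5)
Function('q')(A, W) = 3 (Function('q')(A, W) = Add(-2, 5) = 3)
Function('t')(P) = Add(-3, Mul(Rational(1, 4), Pow(P, 2)))
Add(Add(2719, 1203), Function('t')(Function('q')(-2, 2))) = Add(Add(2719, 1203), Add(-3, Mul(Rational(1, 4), Pow(3, 2)))) = Add(3922, Add(-3, Mul(Rational(1, 4), 9))) = Add(3922, Add(-3, Rational(9, 4))) = Add(3922, Rational(-3, 4)) = Rational(15685, 4)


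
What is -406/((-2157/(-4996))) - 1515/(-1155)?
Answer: -155967095/166089 ≈ -939.06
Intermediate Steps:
-406/((-2157/(-4996))) - 1515/(-1155) = -406/((-2157*(-1/4996))) - 1515*(-1/1155) = -406/2157/4996 + 101/77 = -406*4996/2157 + 101/77 = -2028376/2157 + 101/77 = -155967095/166089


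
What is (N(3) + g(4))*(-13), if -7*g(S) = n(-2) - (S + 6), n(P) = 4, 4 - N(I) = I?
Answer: -169/7 ≈ -24.143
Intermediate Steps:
N(I) = 4 - I
g(S) = 2/7 + S/7 (g(S) = -(4 - (S + 6))/7 = -(4 - (6 + S))/7 = -(4 + (-6 - S))/7 = -(-2 - S)/7 = 2/7 + S/7)
(N(3) + g(4))*(-13) = ((4 - 1*3) + (2/7 + (⅐)*4))*(-13) = ((4 - 3) + (2/7 + 4/7))*(-13) = (1 + 6/7)*(-13) = (13/7)*(-13) = -169/7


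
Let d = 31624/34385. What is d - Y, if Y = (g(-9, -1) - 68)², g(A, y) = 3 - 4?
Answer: -163675361/34385 ≈ -4760.1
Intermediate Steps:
g(A, y) = -1
d = 31624/34385 (d = 31624*(1/34385) = 31624/34385 ≈ 0.91970)
Y = 4761 (Y = (-1 - 68)² = (-69)² = 4761)
d - Y = 31624/34385 - 1*4761 = 31624/34385 - 4761 = -163675361/34385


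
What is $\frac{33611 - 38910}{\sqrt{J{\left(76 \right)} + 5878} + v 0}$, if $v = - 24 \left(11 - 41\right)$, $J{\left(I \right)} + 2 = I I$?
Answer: $- \frac{5299 \sqrt{2913}}{5826} \approx -49.09$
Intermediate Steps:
$J{\left(I \right)} = -2 + I^{2}$ ($J{\left(I \right)} = -2 + I I = -2 + I^{2}$)
$v = 720$ ($v = \left(-24\right) \left(-30\right) = 720$)
$\frac{33611 - 38910}{\sqrt{J{\left(76 \right)} + 5878} + v 0} = \frac{33611 - 38910}{\sqrt{\left(-2 + 76^{2}\right) + 5878} + 720 \cdot 0} = - \frac{5299}{\sqrt{\left(-2 + 5776\right) + 5878} + 0} = - \frac{5299}{\sqrt{5774 + 5878} + 0} = - \frac{5299}{\sqrt{11652} + 0} = - \frac{5299}{2 \sqrt{2913} + 0} = - \frac{5299}{2 \sqrt{2913}} = - 5299 \frac{\sqrt{2913}}{5826} = - \frac{5299 \sqrt{2913}}{5826}$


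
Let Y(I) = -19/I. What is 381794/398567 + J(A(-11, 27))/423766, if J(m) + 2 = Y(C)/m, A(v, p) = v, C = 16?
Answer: 28475138929093/29726249224672 ≈ 0.95791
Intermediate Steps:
J(m) = -2 - 19/(16*m) (J(m) = -2 + (-19/16)/m = -2 + (-19*1/16)/m = -2 - 19/(16*m))
381794/398567 + J(A(-11, 27))/423766 = 381794/398567 + (-2 - 19/16/(-11))/423766 = 381794*(1/398567) + (-2 - 19/16*(-1/11))*(1/423766) = 381794/398567 + (-2 + 19/176)*(1/423766) = 381794/398567 - 333/176*1/423766 = 381794/398567 - 333/74582816 = 28475138929093/29726249224672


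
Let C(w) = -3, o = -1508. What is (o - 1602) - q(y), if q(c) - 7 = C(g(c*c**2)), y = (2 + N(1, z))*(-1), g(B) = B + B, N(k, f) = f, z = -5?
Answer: -3114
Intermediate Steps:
g(B) = 2*B
y = 3 (y = (2 - 5)*(-1) = -3*(-1) = 3)
q(c) = 4 (q(c) = 7 - 3 = 4)
(o - 1602) - q(y) = (-1508 - 1602) - 1*4 = -3110 - 4 = -3114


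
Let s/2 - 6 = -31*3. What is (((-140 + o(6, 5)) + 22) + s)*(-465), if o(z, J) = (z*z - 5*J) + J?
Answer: 128340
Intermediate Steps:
o(z, J) = z**2 - 4*J (o(z, J) = (z**2 - 5*J) + J = z**2 - 4*J)
s = -174 (s = 12 + 2*(-31*3) = 12 + 2*(-93) = 12 - 186 = -174)
(((-140 + o(6, 5)) + 22) + s)*(-465) = (((-140 + (6**2 - 4*5)) + 22) - 174)*(-465) = (((-140 + (36 - 20)) + 22) - 174)*(-465) = (((-140 + 16) + 22) - 174)*(-465) = ((-124 + 22) - 174)*(-465) = (-102 - 174)*(-465) = -276*(-465) = 128340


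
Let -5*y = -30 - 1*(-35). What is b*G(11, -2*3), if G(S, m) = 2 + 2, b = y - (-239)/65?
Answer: 696/65 ≈ 10.708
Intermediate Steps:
y = -1 (y = -(-30 - 1*(-35))/5 = -(-30 + 35)/5 = -⅕*5 = -1)
b = 174/65 (b = -1 - (-239)/65 = -1 - 1*(-239/65) = -1 + 239/65 = 174/65 ≈ 2.6769)
G(S, m) = 4
b*G(11, -2*3) = (174/65)*4 = 696/65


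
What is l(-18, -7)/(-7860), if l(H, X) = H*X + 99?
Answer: -15/524 ≈ -0.028626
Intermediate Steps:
l(H, X) = 99 + H*X
l(-18, -7)/(-7860) = (99 - 18*(-7))/(-7860) = (99 + 126)*(-1/7860) = 225*(-1/7860) = -15/524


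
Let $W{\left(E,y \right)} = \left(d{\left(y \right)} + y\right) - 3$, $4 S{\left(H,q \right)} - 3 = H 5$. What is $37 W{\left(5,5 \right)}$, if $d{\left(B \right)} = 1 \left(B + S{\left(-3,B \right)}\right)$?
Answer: $148$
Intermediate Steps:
$S{\left(H,q \right)} = \frac{3}{4} + \frac{5 H}{4}$ ($S{\left(H,q \right)} = \frac{3}{4} + \frac{H 5}{4} = \frac{3}{4} + \frac{5 H}{4}$)
$d{\left(B \right)} = -3 + B$ ($d{\left(B \right)} = 1 \left(B + \left(\frac{3}{4} + \frac{5}{4} \left(-3\right)\right)\right) = 1 \left(B + \left(\frac{3}{4} - \frac{15}{4}\right)\right) = 1 \left(B - 3\right) = 1 \left(-3 + B\right) = -3 + B$)
$W{\left(E,y \right)} = -6 + 2 y$ ($W{\left(E,y \right)} = \left(\left(-3 + y\right) + y\right) - 3 = \left(-3 + 2 y\right) - 3 = -6 + 2 y$)
$37 W{\left(5,5 \right)} = 37 \left(-6 + 2 \cdot 5\right) = 37 \left(-6 + 10\right) = 37 \cdot 4 = 148$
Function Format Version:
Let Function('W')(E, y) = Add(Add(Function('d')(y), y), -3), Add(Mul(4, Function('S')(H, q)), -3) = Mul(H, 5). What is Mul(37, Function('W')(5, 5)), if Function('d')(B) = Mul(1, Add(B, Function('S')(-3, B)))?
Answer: 148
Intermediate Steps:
Function('S')(H, q) = Add(Rational(3, 4), Mul(Rational(5, 4), H)) (Function('S')(H, q) = Add(Rational(3, 4), Mul(Rational(1, 4), Mul(H, 5))) = Add(Rational(3, 4), Mul(Rational(1, 4), Mul(5, H))) = Add(Rational(3, 4), Mul(Rational(5, 4), H)))
Function('d')(B) = Add(-3, B) (Function('d')(B) = Mul(1, Add(B, Add(Rational(3, 4), Mul(Rational(5, 4), -3)))) = Mul(1, Add(B, Add(Rational(3, 4), Rational(-15, 4)))) = Mul(1, Add(B, -3)) = Mul(1, Add(-3, B)) = Add(-3, B))
Function('W')(E, y) = Add(-6, Mul(2, y)) (Function('W')(E, y) = Add(Add(Add(-3, y), y), -3) = Add(Add(-3, Mul(2, y)), -3) = Add(-6, Mul(2, y)))
Mul(37, Function('W')(5, 5)) = Mul(37, Add(-6, Mul(2, 5))) = Mul(37, Add(-6, 10)) = Mul(37, 4) = 148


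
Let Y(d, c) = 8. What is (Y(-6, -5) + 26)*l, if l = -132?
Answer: -4488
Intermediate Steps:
(Y(-6, -5) + 26)*l = (8 + 26)*(-132) = 34*(-132) = -4488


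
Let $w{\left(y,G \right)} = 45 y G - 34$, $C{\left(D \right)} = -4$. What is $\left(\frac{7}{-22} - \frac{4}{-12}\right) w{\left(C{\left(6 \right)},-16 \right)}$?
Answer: $\frac{1423}{33} \approx 43.121$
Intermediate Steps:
$w{\left(y,G \right)} = -34 + 45 G y$ ($w{\left(y,G \right)} = 45 G y - 34 = -34 + 45 G y$)
$\left(\frac{7}{-22} - \frac{4}{-12}\right) w{\left(C{\left(6 \right)},-16 \right)} = \left(\frac{7}{-22} - \frac{4}{-12}\right) \left(-34 + 45 \left(-16\right) \left(-4\right)\right) = \left(7 \left(- \frac{1}{22}\right) - - \frac{1}{3}\right) \left(-34 + 2880\right) = \left(- \frac{7}{22} + \frac{1}{3}\right) 2846 = \frac{1}{66} \cdot 2846 = \frac{1423}{33}$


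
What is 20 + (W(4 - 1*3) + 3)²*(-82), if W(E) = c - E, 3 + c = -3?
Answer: -1292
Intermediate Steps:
c = -6 (c = -3 - 3 = -6)
W(E) = -6 - E
20 + (W(4 - 1*3) + 3)²*(-82) = 20 + ((-6 - (4 - 1*3)) + 3)²*(-82) = 20 + ((-6 - (4 - 3)) + 3)²*(-82) = 20 + ((-6 - 1*1) + 3)²*(-82) = 20 + ((-6 - 1) + 3)²*(-82) = 20 + (-7 + 3)²*(-82) = 20 + (-4)²*(-82) = 20 + 16*(-82) = 20 - 1312 = -1292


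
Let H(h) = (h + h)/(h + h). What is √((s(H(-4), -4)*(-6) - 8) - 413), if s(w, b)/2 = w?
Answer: I*√433 ≈ 20.809*I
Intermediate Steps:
H(h) = 1 (H(h) = (2*h)/((2*h)) = (2*h)*(1/(2*h)) = 1)
s(w, b) = 2*w
√((s(H(-4), -4)*(-6) - 8) - 413) = √(((2*1)*(-6) - 8) - 413) = √((2*(-6) - 8) - 413) = √((-12 - 8) - 413) = √(-20 - 413) = √(-433) = I*√433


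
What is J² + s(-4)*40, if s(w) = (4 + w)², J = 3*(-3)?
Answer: 81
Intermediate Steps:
J = -9
J² + s(-4)*40 = (-9)² + (4 - 4)²*40 = 81 + 0²*40 = 81 + 0*40 = 81 + 0 = 81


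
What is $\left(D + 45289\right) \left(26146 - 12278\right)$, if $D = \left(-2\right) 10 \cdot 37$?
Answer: $617805532$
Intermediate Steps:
$D = -740$ ($D = \left(-20\right) 37 = -740$)
$\left(D + 45289\right) \left(26146 - 12278\right) = \left(-740 + 45289\right) \left(26146 - 12278\right) = 44549 \cdot 13868 = 617805532$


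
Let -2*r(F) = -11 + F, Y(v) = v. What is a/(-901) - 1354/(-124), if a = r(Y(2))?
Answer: 304849/27931 ≈ 10.914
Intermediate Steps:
r(F) = 11/2 - F/2 (r(F) = -(-11 + F)/2 = 11/2 - F/2)
a = 9/2 (a = 11/2 - 1/2*2 = 11/2 - 1 = 9/2 ≈ 4.5000)
a/(-901) - 1354/(-124) = (9/2)/(-901) - 1354/(-124) = (9/2)*(-1/901) - 1354*(-1/124) = -9/1802 + 677/62 = 304849/27931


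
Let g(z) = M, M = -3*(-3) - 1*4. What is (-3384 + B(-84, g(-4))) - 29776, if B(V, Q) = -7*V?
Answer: -32572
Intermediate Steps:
M = 5 (M = 9 - 4 = 5)
g(z) = 5
(-3384 + B(-84, g(-4))) - 29776 = (-3384 - 7*(-84)) - 29776 = (-3384 + 588) - 29776 = -2796 - 29776 = -32572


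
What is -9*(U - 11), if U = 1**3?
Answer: 90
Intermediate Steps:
U = 1
-9*(U - 11) = -9*(1 - 11) = -9*(-10) = 90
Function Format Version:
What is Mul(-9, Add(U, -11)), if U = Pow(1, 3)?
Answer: 90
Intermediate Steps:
U = 1
Mul(-9, Add(U, -11)) = Mul(-9, Add(1, -11)) = Mul(-9, -10) = 90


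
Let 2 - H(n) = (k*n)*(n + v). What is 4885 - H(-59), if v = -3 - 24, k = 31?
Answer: 162177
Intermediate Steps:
v = -27
H(n) = 2 - 31*n*(-27 + n) (H(n) = 2 - 31*n*(n - 27) = 2 - 31*n*(-27 + n))
4885 - H(-59) = 4885 - (2 - 31*(-59)² + 837*(-59)) = 4885 - (2 - 31*3481 - 49383) = 4885 - (2 - 107911 - 49383) = 4885 - 1*(-157292) = 4885 + 157292 = 162177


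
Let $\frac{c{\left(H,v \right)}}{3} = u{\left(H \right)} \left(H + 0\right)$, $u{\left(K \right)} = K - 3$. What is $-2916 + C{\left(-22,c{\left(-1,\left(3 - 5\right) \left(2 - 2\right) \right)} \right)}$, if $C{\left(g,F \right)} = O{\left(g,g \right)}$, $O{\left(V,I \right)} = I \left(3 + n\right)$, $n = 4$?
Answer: $-3070$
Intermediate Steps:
$u{\left(K \right)} = -3 + K$ ($u{\left(K \right)} = K - 3 = -3 + K$)
$O{\left(V,I \right)} = 7 I$ ($O{\left(V,I \right)} = I \left(3 + 4\right) = I 7 = 7 I$)
$c{\left(H,v \right)} = 3 H \left(-3 + H\right)$ ($c{\left(H,v \right)} = 3 \left(-3 + H\right) \left(H + 0\right) = 3 \left(-3 + H\right) H = 3 H \left(-3 + H\right)$)
$C{\left(g,F \right)} = 7 g$
$-2916 + C{\left(-22,c{\left(-1,\left(3 - 5\right) \left(2 - 2\right) \right)} \right)} = -2916 + 7 \left(-22\right) = -2916 - 154 = -3070$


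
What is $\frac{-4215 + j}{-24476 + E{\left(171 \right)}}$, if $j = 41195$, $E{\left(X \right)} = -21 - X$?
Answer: $- \frac{9245}{6167} \approx -1.4991$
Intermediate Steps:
$\frac{-4215 + j}{-24476 + E{\left(171 \right)}} = \frac{-4215 + 41195}{-24476 - 192} = \frac{36980}{-24476 - 192} = \frac{36980}{-24668} = 36980 \left(- \frac{1}{24668}\right) = - \frac{9245}{6167}$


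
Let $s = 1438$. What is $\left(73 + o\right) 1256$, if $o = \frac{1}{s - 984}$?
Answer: $\frac{20813804}{227} \approx 91691.0$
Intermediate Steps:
$o = \frac{1}{454}$ ($o = \frac{1}{1438 - 984} = \frac{1}{454} \approx 0.0022026$)
$\left(73 + o\right) 1256 = \left(73 + \frac{1}{454}\right) 1256 = \frac{33143}{454} \cdot 1256 = \frac{20813804}{227}$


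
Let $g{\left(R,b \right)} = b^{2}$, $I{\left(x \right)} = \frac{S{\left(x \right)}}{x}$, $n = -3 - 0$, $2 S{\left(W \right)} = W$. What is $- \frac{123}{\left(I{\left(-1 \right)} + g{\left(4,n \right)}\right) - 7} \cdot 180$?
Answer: $-8856$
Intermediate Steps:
$S{\left(W \right)} = \frac{W}{2}$
$n = -3$ ($n = -3 + 0 = -3$)
$I{\left(x \right)} = \frac{1}{2}$ ($I{\left(x \right)} = \frac{\frac{1}{2} x}{x} = \frac{1}{2}$)
$- \frac{123}{\left(I{\left(-1 \right)} + g{\left(4,n \right)}\right) - 7} \cdot 180 = - \frac{123}{\left(\frac{1}{2} + \left(-3\right)^{2}\right) - 7} \cdot 180 = - \frac{123}{\left(\frac{1}{2} + 9\right) - 7} \cdot 180 = - \frac{123}{\frac{19}{2} - 7} \cdot 180 = - \frac{123}{\frac{5}{2}} \cdot 180 = \left(-123\right) \frac{2}{5} \cdot 180 = \left(- \frac{246}{5}\right) 180 = -8856$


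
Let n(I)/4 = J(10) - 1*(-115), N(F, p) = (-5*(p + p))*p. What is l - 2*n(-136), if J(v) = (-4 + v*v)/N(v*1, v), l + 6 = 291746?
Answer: 36352596/125 ≈ 2.9082e+5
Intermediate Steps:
l = 291740 (l = -6 + 291746 = 291740)
N(F, p) = -10*p**2 (N(F, p) = (-10*p)*p = -10*p**2)
J(v) = -(-4 + v**2)/(10*v**2) (J(v) = (-4 + v*v)/((-10*v**2)) = (-4 + v**2)*(-1/(10*v**2)) = -(-4 + v**2)/(10*v**2))
n(I) = 57452/125 (n(I) = 4*((1/10)*(4 - 1*10**2)/10**2 - 1*(-115)) = 4*((1/10)*(1/100)*(4 - 1*100) + 115) = 4*((1/10)*(1/100)*(4 - 100) + 115) = 4*((1/10)*(1/100)*(-96) + 115) = 4*(-12/125 + 115) = 4*(14363/125) = 57452/125)
l - 2*n(-136) = 291740 - 2*57452/125 = 291740 - 114904/125 = 36352596/125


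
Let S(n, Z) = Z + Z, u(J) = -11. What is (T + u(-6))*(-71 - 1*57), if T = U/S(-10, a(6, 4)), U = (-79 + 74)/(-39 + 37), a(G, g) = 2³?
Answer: 1388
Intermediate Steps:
a(G, g) = 8
S(n, Z) = 2*Z
U = 5/2 (U = -5/(-2) = -5*(-½) = 5/2 ≈ 2.5000)
T = 5/32 (T = 5/(2*((2*8))) = (5/2)/16 = (5/2)*(1/16) = 5/32 ≈ 0.15625)
(T + u(-6))*(-71 - 1*57) = (5/32 - 11)*(-71 - 1*57) = -347*(-71 - 57)/32 = -347/32*(-128) = 1388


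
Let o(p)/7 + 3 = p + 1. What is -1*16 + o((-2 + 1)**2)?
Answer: -23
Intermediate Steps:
o(p) = -14 + 7*p (o(p) = -21 + 7*(p + 1) = -21 + 7*(1 + p) = -21 + (7 + 7*p) = -14 + 7*p)
-1*16 + o((-2 + 1)**2) = -1*16 + (-14 + 7*(-2 + 1)**2) = -16 + (-14 + 7*(-1)**2) = -16 + (-14 + 7*1) = -16 + (-14 + 7) = -16 - 7 = -23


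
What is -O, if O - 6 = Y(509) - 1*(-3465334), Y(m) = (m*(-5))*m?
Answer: -2169935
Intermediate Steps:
Y(m) = -5*m² (Y(m) = (-5*m)*m = -5*m²)
O = 2169935 (O = 6 + (-5*509² - 1*(-3465334)) = 6 + (-5*259081 + 3465334) = 6 + (-1295405 + 3465334) = 6 + 2169929 = 2169935)
-O = -1*2169935 = -2169935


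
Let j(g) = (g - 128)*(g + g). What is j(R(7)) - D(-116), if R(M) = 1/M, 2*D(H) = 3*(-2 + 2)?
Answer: -1790/49 ≈ -36.531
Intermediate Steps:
D(H) = 0 (D(H) = (3*(-2 + 2))/2 = (3*0)/2 = (½)*0 = 0)
j(g) = 2*g*(-128 + g) (j(g) = (-128 + g)*(2*g) = 2*g*(-128 + g))
j(R(7)) - D(-116) = 2*(-128 + 1/7)/7 - 1*0 = 2*(⅐)*(-128 + ⅐) + 0 = 2*(⅐)*(-895/7) + 0 = -1790/49 + 0 = -1790/49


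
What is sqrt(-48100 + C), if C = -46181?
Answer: I*sqrt(94281) ≈ 307.05*I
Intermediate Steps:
sqrt(-48100 + C) = sqrt(-48100 - 46181) = sqrt(-94281) = I*sqrt(94281)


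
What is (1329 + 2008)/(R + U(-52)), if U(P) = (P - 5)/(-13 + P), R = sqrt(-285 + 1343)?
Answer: -12363585/4466801 + 324272975*sqrt(2)/4466801 ≈ 99.899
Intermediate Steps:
R = 23*sqrt(2) (R = sqrt(1058) = 23*sqrt(2) ≈ 32.527)
U(P) = (-5 + P)/(-13 + P)
(1329 + 2008)/(R + U(-52)) = (1329 + 2008)/(23*sqrt(2) + (-5 - 52)/(-13 - 52)) = 3337/(23*sqrt(2) - 57/(-65)) = 3337/(23*sqrt(2) - 1/65*(-57)) = 3337/(23*sqrt(2) + 57/65) = 3337/(57/65 + 23*sqrt(2))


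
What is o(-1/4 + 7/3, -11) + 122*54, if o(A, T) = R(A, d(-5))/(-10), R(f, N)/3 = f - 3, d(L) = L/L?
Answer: 263531/40 ≈ 6588.3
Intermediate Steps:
d(L) = 1
R(f, N) = -9 + 3*f (R(f, N) = 3*(f - 3) = 3*(-3 + f) = -9 + 3*f)
o(A, T) = 9/10 - 3*A/10 (o(A, T) = (-9 + 3*A)/(-10) = (-9 + 3*A)*(-⅒) = 9/10 - 3*A/10)
o(-1/4 + 7/3, -11) + 122*54 = (9/10 - 3*(-1/4 + 7/3)/10) + 122*54 = (9/10 - 3*(-1*¼ + 7*(⅓))/10) + 6588 = (9/10 - 3*(-¼ + 7/3)/10) + 6588 = (9/10 - 3/10*25/12) + 6588 = (9/10 - 5/8) + 6588 = 11/40 + 6588 = 263531/40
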